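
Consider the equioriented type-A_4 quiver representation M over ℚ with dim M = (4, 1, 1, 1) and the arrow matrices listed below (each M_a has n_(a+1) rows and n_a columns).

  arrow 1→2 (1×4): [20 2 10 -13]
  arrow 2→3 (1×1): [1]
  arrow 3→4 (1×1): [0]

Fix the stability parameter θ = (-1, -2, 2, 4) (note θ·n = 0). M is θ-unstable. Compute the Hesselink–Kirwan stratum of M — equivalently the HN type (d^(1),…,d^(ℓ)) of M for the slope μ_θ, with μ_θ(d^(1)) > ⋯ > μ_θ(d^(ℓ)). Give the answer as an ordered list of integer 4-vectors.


Via rank(M_{q-1}∘⋯∘M_p): M ≅ I[1,1]^3, I[1,3], I[4,4].
μ_θ-semistable layers: μ^(1)=4; μ^(2)=2; μ^(3)=-1; μ^(4)=-3/2

((0, 0, 0, 1); (0, 0, 1, 0); (3, 0, 0, 0); (1, 1, 0, 0))


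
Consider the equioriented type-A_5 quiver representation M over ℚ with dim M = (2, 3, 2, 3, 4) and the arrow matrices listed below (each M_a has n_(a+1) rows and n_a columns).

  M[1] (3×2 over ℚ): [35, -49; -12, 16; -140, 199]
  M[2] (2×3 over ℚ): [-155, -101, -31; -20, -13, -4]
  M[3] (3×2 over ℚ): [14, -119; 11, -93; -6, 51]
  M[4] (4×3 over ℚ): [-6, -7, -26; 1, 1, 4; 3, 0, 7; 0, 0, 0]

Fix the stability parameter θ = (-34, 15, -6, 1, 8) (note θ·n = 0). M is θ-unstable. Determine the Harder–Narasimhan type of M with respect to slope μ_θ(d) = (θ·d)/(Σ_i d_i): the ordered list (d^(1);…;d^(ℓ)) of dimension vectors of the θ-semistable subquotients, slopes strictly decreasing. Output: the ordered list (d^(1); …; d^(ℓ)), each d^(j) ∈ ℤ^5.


Interval decomposition of M: I[1,5]^2, I[2,2], I[4,5], I[5,5].
HN type (ℓ=5): μ^(1)=15; μ^(2)=8; μ^(3)=10/3; μ^(4)=1; μ^(5)=-34

((0, 1, 0, 0, 0); (0, 0, 0, 0, 4); (0, 2, 2, 2, 0); (0, 0, 0, 1, 0); (2, 0, 0, 0, 0))


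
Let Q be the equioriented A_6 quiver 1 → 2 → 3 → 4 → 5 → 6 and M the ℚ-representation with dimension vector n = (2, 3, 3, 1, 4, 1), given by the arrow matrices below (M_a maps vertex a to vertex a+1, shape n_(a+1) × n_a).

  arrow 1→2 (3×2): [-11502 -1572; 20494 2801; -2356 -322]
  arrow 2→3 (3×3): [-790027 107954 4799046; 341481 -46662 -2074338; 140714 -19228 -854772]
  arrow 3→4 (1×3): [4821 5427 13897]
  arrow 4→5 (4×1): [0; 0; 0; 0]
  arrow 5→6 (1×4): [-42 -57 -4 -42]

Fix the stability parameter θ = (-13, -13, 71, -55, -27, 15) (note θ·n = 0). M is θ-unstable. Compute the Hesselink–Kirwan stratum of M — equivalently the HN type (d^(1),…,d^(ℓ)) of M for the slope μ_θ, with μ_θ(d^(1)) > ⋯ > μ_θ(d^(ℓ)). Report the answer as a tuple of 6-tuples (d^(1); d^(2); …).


Barcode: M ≅ I[1,2], I[1,4], I[2,2], I[3,3]^2, I[5,5]^3, I[5,6]. HN layers by μ_θ (5 steps, strictly decreasing):
  μ^(1)=71; μ^(2)=15; μ^(3)=8; μ^(4)=-13; μ^(5)=-27

((0, 0, 2, 0, 0, 0); (0, 0, 0, 0, 0, 1); (0, 0, 1, 1, 0, 0); (2, 3, 0, 0, 0, 0); (0, 0, 0, 0, 4, 0))


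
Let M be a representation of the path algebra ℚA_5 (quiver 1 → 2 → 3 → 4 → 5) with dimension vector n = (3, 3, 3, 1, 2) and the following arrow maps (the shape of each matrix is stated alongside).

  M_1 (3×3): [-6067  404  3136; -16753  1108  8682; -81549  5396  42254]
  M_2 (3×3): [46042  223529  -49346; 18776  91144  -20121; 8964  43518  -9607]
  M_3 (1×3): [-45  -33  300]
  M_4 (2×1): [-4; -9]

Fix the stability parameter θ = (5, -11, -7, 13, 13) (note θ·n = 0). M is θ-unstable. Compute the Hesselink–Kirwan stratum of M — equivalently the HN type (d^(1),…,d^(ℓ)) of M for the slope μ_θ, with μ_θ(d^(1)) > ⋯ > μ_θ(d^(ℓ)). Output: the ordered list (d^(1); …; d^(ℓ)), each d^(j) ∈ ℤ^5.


Via rank(M_{q-1}∘⋯∘M_p): M ≅ I[1,1], I[1,2], I[1,3], I[2,5], I[3,3], I[5,5].
μ_θ-semistable layers: μ^(1)=13; μ^(2)=5; μ^(3)=-3; μ^(4)=-13/3; μ^(5)=-7; μ^(6)=-11

((0, 0, 0, 1, 2); (1, 0, 0, 0, 0); (1, 1, 0, 0, 0); (1, 1, 1, 0, 0); (0, 0, 2, 0, 0); (0, 1, 0, 0, 0))


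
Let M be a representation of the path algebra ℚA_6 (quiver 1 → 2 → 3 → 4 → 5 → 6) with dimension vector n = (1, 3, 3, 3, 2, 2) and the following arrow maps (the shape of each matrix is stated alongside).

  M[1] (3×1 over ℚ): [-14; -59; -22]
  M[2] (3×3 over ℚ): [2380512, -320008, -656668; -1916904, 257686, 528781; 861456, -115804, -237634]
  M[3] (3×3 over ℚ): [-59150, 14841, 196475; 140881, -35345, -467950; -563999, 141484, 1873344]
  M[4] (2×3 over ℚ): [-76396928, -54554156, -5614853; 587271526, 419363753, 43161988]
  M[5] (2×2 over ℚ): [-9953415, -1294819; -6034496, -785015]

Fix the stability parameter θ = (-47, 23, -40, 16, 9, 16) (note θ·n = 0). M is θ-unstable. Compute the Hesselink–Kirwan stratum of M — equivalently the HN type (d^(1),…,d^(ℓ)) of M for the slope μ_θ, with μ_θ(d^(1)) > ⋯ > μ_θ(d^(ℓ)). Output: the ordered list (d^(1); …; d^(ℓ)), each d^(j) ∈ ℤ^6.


Interval decomposition of M: I[1,2], I[2,2], I[2,6], I[3,4], I[3,6].
HN type (ℓ=6): μ^(1)=23; μ^(2)=16; μ^(3)=25/2; μ^(4)=-17/2; μ^(5)=-40; μ^(6)=-47

((0, 2, 0, 0, 0, 0); (0, 0, 0, 1, 0, 2); (0, 0, 0, 2, 2, 0); (0, 1, 1, 0, 0, 0); (0, 0, 2, 0, 0, 0); (1, 0, 0, 0, 0, 0))


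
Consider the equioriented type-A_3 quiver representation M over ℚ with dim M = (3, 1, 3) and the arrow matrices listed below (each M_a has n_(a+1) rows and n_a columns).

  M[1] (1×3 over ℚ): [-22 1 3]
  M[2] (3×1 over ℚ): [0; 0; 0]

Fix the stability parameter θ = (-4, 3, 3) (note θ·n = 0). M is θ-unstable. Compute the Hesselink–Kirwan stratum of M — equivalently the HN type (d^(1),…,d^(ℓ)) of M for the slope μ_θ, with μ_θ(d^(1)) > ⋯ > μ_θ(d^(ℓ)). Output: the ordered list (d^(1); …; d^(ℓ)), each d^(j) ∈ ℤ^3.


Barcode: M ≅ I[1,1]^2, I[1,2], I[3,3]^3. HN layers by μ_θ (2 steps, strictly decreasing):
  μ^(1)=3; μ^(2)=-4

((0, 1, 3); (3, 0, 0))


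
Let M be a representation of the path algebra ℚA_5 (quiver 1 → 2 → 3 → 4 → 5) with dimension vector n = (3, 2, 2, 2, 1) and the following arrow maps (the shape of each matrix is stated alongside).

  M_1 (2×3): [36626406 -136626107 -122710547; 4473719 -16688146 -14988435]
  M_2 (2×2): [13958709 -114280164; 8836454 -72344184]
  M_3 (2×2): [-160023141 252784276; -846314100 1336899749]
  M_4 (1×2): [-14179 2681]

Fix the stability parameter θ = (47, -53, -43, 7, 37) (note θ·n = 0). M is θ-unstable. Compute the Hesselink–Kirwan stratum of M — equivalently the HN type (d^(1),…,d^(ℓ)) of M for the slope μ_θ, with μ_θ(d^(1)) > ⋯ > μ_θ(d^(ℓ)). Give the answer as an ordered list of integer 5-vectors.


Barcode: M ≅ I[1,1], I[1,2], I[1,5], I[3,4]. HN layers by μ_θ (6 steps, strictly decreasing):
  μ^(1)=47; μ^(2)=37; μ^(3)=7; μ^(4)=-3; μ^(5)=-49/3; μ^(6)=-43

((1, 0, 0, 0, 0); (0, 0, 0, 0, 1); (0, 0, 0, 2, 0); (1, 1, 0, 0, 0); (1, 1, 1, 0, 0); (0, 0, 1, 0, 0))


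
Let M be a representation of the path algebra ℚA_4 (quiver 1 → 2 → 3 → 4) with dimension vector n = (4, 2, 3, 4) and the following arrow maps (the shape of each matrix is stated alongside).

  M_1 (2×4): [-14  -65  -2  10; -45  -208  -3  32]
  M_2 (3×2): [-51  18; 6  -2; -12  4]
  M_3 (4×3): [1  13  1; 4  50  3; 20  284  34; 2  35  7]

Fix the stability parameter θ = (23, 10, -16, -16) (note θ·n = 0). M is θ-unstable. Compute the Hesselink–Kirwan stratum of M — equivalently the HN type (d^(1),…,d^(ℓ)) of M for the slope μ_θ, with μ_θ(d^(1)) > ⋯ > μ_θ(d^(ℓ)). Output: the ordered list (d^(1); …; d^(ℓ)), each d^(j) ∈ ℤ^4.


Via rank(M_{q-1}∘⋯∘M_p): M ≅ I[1,1]^2, I[1,4]^2, I[3,4], I[4,4].
μ_θ-semistable layers: μ^(1)=23; μ^(2)=1/4; μ^(3)=-16

((2, 0, 0, 0); (2, 2, 2, 2); (0, 0, 1, 2))


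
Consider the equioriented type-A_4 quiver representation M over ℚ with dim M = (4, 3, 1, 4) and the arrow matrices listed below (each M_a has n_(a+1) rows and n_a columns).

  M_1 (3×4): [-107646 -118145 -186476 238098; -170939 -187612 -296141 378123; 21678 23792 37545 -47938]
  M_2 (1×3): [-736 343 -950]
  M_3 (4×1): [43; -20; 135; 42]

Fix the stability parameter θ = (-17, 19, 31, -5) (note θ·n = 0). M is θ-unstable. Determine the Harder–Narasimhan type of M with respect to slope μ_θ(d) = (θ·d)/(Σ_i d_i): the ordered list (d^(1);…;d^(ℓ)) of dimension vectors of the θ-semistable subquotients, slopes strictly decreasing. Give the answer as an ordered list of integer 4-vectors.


Interval decomposition of M: I[1,1], I[1,2]^2, I[1,4], I[4,4]^3.
HN type (ℓ=4): μ^(1)=19; μ^(2)=15; μ^(3)=-5; μ^(4)=-17

((0, 2, 0, 0); (0, 1, 1, 1); (0, 0, 0, 3); (4, 0, 0, 0))


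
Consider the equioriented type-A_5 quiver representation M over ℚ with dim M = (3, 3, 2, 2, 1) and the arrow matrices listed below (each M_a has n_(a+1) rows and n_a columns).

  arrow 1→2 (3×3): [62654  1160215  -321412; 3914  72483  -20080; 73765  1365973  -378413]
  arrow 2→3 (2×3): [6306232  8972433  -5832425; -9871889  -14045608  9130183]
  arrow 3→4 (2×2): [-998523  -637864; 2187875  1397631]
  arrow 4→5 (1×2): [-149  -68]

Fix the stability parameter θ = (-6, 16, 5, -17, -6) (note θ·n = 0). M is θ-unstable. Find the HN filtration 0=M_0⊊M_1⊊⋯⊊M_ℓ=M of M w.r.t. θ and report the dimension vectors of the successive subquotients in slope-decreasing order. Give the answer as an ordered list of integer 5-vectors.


Barcode: M ≅ I[1,1], I[1,4], I[1,5], I[2,2]. HN layers by μ_θ (4 steps, strictly decreasing):
  μ^(1)=16; μ^(2)=4/3; μ^(3)=-1/2; μ^(4)=-6

((0, 1, 0, 0, 0); (0, 1, 1, 1, 0); (0, 1, 1, 1, 1); (3, 0, 0, 0, 0))


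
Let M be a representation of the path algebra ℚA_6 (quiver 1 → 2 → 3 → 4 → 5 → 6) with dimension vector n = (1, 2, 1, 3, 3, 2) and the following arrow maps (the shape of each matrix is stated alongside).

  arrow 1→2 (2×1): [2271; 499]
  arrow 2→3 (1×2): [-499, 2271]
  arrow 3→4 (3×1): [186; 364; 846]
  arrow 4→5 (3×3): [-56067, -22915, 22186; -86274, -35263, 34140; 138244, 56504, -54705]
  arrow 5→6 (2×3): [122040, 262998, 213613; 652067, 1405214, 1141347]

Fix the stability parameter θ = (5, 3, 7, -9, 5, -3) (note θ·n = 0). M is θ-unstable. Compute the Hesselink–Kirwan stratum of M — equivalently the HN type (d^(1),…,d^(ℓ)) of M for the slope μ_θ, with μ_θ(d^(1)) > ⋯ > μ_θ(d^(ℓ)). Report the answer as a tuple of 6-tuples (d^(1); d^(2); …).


Via rank(M_{q-1}∘⋯∘M_p): M ≅ I[1,2], I[2,6], I[4,5], I[4,6].
μ_θ-semistable layers: μ^(1)=5; μ^(2)=4; μ^(3)=1; μ^(4)=1/3; μ^(5)=-9

((0, 0, 0, 0, 1, 0); (1, 1, 0, 0, 0, 0); (0, 0, 0, 0, 2, 2); (0, 1, 1, 1, 0, 0); (0, 0, 0, 2, 0, 0))


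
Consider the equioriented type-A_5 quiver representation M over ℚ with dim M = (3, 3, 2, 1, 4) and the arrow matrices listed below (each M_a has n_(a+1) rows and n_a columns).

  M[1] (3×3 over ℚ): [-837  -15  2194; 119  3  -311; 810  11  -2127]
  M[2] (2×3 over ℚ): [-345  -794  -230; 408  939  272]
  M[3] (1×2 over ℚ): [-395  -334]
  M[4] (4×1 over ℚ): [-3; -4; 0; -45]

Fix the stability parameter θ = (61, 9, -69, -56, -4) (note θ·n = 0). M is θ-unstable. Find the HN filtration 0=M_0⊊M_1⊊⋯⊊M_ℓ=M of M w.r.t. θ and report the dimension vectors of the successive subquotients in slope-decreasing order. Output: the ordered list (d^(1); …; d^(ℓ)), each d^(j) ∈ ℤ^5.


Barcode: M ≅ I[1,2], I[1,3], I[1,5], I[5,5]^3. HN layers by μ_θ (4 steps, strictly decreasing):
  μ^(1)=35; μ^(2)=1/3; μ^(3)=-4; μ^(4)=-55/4

((1, 1, 0, 0, 0); (1, 1, 1, 0, 0); (0, 0, 0, 0, 4); (1, 1, 1, 1, 0))


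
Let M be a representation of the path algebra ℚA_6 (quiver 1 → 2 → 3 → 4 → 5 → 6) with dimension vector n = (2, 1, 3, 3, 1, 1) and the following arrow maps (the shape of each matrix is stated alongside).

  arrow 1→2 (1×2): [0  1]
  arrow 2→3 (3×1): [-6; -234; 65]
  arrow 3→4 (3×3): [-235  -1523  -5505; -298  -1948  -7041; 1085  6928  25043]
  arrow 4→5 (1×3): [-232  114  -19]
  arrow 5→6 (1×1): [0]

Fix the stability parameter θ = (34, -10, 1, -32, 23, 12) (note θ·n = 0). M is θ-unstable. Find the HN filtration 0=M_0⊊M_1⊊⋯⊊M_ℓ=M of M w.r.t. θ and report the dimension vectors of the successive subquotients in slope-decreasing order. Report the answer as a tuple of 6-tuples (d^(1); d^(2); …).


Via rank(M_{q-1}∘⋯∘M_p): M ≅ I[1,1], I[1,5], I[3,4]^2, I[6,6].
μ_θ-semistable layers: μ^(1)=34; μ^(2)=23; μ^(3)=12; μ^(4)=-7/4; μ^(5)=-31/2

((1, 0, 0, 0, 0, 0); (0, 0, 0, 0, 1, 0); (0, 0, 0, 0, 0, 1); (1, 1, 1, 1, 0, 0); (0, 0, 2, 2, 0, 0))


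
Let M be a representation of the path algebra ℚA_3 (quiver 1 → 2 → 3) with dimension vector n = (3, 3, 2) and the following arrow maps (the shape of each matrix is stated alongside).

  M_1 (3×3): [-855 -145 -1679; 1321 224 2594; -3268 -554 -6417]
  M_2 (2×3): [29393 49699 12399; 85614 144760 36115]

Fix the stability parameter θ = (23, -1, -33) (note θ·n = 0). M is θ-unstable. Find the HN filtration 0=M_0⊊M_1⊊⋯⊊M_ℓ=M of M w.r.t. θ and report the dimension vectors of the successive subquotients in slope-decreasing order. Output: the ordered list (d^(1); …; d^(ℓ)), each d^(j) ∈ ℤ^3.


Interval decomposition of M: I[1,2], I[1,3]^2.
HN type (ℓ=2): μ^(1)=11; μ^(2)=-11/3

((1, 1, 0); (2, 2, 2))


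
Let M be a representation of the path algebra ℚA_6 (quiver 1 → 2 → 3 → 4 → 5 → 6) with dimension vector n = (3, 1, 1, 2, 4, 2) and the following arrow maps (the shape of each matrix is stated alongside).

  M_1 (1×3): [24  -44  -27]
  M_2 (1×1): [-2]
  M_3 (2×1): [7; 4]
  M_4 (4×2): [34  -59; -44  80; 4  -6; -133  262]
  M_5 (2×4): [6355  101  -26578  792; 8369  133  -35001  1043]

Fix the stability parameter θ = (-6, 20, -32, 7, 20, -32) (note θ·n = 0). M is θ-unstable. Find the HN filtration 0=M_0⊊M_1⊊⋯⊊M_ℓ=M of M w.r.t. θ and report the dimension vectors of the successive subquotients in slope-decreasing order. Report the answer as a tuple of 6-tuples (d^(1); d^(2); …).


Via rank(M_{q-1}∘⋯∘M_p): M ≅ I[1,1]^2, I[1,6], I[4,6], I[5,5]^2.
μ_θ-semistable layers: μ^(1)=20; μ^(2)=-5/3; μ^(3)=-6

((0, 0, 0, 0, 2, 0); (0, 0, 0, 2, 2, 2); (3, 1, 1, 0, 0, 0))


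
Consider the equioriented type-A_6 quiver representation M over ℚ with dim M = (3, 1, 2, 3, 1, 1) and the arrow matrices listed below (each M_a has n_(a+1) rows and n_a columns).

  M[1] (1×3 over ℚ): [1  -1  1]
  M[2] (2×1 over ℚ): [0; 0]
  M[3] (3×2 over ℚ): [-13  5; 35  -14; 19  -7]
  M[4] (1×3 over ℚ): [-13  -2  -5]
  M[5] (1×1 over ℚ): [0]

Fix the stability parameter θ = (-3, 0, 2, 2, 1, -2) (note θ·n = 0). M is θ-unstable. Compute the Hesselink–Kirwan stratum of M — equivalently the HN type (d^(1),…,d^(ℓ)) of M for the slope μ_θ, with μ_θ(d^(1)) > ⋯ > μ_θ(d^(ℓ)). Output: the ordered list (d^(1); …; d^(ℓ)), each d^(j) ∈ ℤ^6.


Interval decomposition of M: I[1,1]^2, I[1,2], I[3,4], I[3,5], I[4,4], I[6,6].
HN type (ℓ=5): μ^(1)=2; μ^(2)=5/3; μ^(3)=0; μ^(4)=-2; μ^(5)=-3

((0, 0, 1, 2, 0, 0); (0, 0, 1, 1, 1, 0); (0, 1, 0, 0, 0, 0); (0, 0, 0, 0, 0, 1); (3, 0, 0, 0, 0, 0))


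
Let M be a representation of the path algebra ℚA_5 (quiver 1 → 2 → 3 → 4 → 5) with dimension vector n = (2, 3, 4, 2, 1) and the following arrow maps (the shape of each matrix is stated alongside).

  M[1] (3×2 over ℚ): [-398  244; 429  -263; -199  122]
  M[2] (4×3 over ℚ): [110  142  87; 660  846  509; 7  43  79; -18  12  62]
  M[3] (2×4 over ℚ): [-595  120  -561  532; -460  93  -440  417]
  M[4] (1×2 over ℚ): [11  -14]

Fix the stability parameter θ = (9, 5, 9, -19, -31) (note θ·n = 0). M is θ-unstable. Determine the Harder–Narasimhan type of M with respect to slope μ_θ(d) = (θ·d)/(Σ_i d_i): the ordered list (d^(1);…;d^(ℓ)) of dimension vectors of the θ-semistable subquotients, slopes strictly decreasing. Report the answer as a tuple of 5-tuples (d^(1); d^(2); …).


Barcode: M ≅ I[1,4], I[1,5], I[2,3], I[3,3]. HN layers by μ_θ (4 steps, strictly decreasing):
  μ^(1)=9; μ^(2)=5; μ^(3)=1; μ^(4)=-27/5

((0, 0, 2, 0, 0); (0, 1, 0, 0, 0); (1, 1, 1, 1, 0); (1, 1, 1, 1, 1))


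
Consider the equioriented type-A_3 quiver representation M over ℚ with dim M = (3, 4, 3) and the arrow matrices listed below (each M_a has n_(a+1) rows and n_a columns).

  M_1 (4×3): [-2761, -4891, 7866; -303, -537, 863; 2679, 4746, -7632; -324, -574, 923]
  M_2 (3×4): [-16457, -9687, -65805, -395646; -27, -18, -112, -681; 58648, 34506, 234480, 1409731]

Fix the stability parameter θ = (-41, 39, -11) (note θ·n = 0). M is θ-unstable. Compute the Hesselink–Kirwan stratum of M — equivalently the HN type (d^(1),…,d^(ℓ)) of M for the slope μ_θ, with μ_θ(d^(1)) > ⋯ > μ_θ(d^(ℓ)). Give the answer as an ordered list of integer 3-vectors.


Via rank(M_{q-1}∘⋯∘M_p): M ≅ I[1,3]^3, I[2,2].
μ_θ-semistable layers: μ^(1)=39; μ^(2)=14; μ^(3)=-41

((0, 1, 0); (0, 3, 3); (3, 0, 0))


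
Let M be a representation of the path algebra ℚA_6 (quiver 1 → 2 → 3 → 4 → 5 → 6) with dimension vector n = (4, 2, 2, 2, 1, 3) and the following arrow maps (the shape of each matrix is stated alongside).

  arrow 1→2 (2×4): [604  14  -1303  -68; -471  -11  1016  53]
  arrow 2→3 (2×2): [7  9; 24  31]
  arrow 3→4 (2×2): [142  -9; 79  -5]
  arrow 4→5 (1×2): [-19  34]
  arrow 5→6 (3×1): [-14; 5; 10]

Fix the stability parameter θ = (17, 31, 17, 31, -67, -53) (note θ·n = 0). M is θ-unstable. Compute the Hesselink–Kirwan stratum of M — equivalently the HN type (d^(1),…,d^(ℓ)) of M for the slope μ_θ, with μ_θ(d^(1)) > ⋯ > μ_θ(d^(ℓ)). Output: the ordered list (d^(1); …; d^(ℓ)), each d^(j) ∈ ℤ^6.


Barcode: M ≅ I[1,1]^2, I[1,4], I[1,6], I[6,6]^2. HN layers by μ_θ (5 steps, strictly decreasing):
  μ^(1)=31; μ^(2)=24; μ^(3)=17; μ^(4)=-4; μ^(5)=-53

((0, 0, 0, 1, 0, 0); (0, 1, 1, 0, 0, 0); (3, 0, 0, 0, 0, 0); (1, 1, 1, 1, 1, 1); (0, 0, 0, 0, 0, 2))


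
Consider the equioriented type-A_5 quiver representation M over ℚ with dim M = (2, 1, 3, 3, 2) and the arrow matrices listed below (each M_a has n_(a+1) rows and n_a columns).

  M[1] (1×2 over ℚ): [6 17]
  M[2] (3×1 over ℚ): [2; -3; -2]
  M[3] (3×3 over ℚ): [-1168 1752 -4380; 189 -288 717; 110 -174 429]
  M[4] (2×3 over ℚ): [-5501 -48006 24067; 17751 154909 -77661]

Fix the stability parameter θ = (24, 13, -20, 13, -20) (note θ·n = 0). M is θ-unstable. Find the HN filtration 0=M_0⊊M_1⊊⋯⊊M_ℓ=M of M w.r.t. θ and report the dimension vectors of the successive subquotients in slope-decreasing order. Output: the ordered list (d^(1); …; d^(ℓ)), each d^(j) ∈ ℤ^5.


Barcode: M ≅ I[1,1], I[1,5], I[3,3], I[3,5], I[4,4]. HN layers by μ_θ (5 steps, strictly decreasing):
  μ^(1)=24; μ^(2)=13; μ^(3)=2; μ^(4)=-7/2; μ^(5)=-20

((1, 0, 0, 0, 0); (0, 0, 0, 1, 0); (1, 1, 1, 1, 1); (0, 0, 0, 1, 1); (0, 0, 2, 0, 0))


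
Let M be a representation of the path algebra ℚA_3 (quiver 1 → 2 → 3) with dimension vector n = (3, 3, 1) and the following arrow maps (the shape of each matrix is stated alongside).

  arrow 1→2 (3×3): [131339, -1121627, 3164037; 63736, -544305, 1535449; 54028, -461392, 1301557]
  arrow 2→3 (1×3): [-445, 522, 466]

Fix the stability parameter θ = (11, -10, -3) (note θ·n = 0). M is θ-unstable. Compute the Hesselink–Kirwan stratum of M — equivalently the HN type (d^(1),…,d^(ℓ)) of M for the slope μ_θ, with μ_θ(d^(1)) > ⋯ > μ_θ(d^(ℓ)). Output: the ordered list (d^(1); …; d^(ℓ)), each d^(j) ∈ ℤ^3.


Barcode: M ≅ I[1,2]^2, I[1,3]. HN layers by μ_θ (2 steps, strictly decreasing):
  μ^(1)=1/2; μ^(2)=-2/3

((2, 2, 0); (1, 1, 1))


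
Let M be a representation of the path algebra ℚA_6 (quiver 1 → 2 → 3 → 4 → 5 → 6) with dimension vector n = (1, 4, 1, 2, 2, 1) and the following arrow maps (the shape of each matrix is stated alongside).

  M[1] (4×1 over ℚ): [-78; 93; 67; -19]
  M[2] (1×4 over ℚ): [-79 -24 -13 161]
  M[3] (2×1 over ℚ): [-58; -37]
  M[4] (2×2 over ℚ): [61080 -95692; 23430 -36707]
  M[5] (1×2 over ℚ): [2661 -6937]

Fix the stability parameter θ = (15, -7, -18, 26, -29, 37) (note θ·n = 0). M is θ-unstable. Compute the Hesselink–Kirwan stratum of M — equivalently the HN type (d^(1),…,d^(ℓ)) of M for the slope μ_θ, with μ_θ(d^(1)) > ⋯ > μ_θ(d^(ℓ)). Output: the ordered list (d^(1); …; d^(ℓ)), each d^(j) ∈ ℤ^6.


Via rank(M_{q-1}∘⋯∘M_p): M ≅ I[1,2], I[2,2]^2, I[2,6], I[4,4], I[5,5].
μ_θ-semistable layers: μ^(1)=37; μ^(2)=26; μ^(3)=4; μ^(4)=-3/2; μ^(5)=-7; μ^(6)=-25/2; μ^(7)=-29

((0, 0, 0, 0, 0, 1); (0, 0, 0, 1, 0, 0); (1, 1, 0, 0, 0, 0); (0, 0, 0, 1, 1, 0); (0, 2, 0, 0, 0, 0); (0, 1, 1, 0, 0, 0); (0, 0, 0, 0, 1, 0))


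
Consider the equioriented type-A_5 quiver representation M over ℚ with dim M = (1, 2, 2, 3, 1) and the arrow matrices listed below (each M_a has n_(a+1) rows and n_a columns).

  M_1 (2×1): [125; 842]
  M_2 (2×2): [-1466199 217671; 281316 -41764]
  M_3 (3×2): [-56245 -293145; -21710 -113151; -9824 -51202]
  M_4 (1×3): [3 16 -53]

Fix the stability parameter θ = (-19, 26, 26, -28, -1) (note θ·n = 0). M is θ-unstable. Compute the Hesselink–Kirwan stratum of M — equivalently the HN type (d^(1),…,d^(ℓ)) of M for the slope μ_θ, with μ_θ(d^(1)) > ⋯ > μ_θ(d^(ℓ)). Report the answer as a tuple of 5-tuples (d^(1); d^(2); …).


Interval decomposition of M: I[1,5], I[2,2], I[3,4], I[4,4].
HN type (ℓ=5): μ^(1)=26; μ^(2)=23/4; μ^(3)=-1; μ^(4)=-19; μ^(5)=-28

((0, 1, 0, 0, 0); (0, 1, 1, 1, 1); (0, 0, 1, 1, 0); (1, 0, 0, 0, 0); (0, 0, 0, 1, 0))


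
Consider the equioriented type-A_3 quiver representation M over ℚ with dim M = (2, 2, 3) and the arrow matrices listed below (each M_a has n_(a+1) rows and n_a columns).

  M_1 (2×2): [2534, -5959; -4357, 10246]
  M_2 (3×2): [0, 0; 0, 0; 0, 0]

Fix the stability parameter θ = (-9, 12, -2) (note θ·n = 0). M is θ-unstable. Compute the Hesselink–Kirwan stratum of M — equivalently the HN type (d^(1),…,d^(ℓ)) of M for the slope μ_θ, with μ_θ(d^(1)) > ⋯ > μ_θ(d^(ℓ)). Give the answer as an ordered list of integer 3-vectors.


Barcode: M ≅ I[1,2]^2, I[3,3]^3. HN layers by μ_θ (3 steps, strictly decreasing):
  μ^(1)=12; μ^(2)=-2; μ^(3)=-9

((0, 2, 0); (0, 0, 3); (2, 0, 0))


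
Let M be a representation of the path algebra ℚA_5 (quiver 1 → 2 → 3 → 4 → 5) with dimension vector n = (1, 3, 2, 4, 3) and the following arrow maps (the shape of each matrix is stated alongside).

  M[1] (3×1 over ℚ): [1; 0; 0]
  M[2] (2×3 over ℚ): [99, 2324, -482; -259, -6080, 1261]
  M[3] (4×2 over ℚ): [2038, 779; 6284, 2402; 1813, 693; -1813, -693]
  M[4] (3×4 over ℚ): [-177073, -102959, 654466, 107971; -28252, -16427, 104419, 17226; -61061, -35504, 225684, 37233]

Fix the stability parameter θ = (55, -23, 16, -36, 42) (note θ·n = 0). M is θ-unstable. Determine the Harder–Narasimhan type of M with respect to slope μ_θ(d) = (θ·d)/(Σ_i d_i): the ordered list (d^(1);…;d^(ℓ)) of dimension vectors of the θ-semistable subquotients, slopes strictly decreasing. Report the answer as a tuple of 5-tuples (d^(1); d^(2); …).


Barcode: M ≅ I[1,5], I[2,2], I[2,5], I[4,4], I[4,5]. HN layers by μ_θ (5 steps, strictly decreasing):
  μ^(1)=42; μ^(2)=3; μ^(3)=-10; μ^(4)=-23; μ^(5)=-36

((0, 0, 0, 0, 3); (1, 1, 1, 1, 0); (0, 0, 1, 1, 0); (0, 2, 0, 0, 0); (0, 0, 0, 2, 0))


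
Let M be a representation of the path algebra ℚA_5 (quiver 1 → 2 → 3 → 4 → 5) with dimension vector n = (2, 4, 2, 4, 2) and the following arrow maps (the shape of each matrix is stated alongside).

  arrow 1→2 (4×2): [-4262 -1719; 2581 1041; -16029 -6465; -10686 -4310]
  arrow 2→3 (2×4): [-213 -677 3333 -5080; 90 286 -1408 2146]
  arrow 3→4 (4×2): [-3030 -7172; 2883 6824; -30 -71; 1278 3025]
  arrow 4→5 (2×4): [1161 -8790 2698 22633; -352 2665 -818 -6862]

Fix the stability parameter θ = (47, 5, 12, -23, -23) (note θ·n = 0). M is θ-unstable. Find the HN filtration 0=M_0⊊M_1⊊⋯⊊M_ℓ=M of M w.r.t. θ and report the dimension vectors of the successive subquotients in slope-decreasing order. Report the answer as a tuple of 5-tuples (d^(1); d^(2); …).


Barcode: M ≅ I[1,5]^2, I[2,2]^2, I[4,4]^2. HN layers by μ_θ (3 steps, strictly decreasing):
  μ^(1)=5; μ^(2)=18/5; μ^(3)=-23

((0, 2, 0, 0, 0); (2, 2, 2, 2, 2); (0, 0, 0, 2, 0))


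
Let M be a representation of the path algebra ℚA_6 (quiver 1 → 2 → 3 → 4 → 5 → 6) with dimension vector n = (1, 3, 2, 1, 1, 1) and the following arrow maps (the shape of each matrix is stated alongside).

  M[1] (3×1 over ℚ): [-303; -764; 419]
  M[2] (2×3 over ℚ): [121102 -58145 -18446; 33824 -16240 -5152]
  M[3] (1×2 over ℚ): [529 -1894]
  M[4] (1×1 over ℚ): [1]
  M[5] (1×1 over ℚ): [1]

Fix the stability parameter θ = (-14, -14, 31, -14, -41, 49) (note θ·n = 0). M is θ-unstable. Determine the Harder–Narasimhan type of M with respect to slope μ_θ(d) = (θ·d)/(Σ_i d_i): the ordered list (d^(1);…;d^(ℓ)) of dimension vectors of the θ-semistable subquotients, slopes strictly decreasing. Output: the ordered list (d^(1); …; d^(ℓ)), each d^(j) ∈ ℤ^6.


Interval decomposition of M: I[1,2], I[2,2], I[2,6], I[3,3].
HN type (ℓ=4): μ^(1)=49; μ^(2)=31; μ^(3)=-8; μ^(4)=-14

((0, 0, 0, 0, 0, 1); (0, 0, 1, 0, 0, 0); (0, 0, 1, 1, 1, 0); (1, 3, 0, 0, 0, 0))


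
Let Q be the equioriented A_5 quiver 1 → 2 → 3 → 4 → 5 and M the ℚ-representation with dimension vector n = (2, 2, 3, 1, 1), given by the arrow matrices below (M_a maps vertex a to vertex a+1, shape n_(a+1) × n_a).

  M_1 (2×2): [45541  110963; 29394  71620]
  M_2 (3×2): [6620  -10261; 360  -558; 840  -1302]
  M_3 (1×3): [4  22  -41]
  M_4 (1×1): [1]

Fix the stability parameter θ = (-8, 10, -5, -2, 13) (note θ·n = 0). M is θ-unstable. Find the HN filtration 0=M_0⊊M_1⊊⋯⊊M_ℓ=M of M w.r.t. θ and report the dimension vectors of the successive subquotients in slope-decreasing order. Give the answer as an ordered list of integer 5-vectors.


Via rank(M_{q-1}∘⋯∘M_p): M ≅ I[1,2], I[1,5], I[3,3]^2.
μ_θ-semistable layers: μ^(1)=13; μ^(2)=10; μ^(3)=1; μ^(4)=-5; μ^(5)=-8

((0, 0, 0, 0, 1); (0, 1, 0, 0, 0); (0, 1, 1, 1, 0); (0, 0, 2, 0, 0); (2, 0, 0, 0, 0))


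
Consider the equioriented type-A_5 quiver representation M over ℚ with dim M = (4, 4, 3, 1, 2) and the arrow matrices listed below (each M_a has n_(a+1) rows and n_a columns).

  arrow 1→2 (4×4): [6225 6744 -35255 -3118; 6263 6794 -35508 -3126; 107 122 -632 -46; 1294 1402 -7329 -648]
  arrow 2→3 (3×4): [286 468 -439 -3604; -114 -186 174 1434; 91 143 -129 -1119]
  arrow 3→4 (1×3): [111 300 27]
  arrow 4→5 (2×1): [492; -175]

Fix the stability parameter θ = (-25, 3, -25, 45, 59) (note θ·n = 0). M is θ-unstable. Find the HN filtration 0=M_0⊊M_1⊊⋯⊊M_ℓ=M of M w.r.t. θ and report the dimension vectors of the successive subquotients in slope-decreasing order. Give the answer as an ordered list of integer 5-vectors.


Interval decomposition of M: I[1,1]^2, I[1,2], I[1,3], I[2,2], I[2,5], I[3,3], I[5,5].
HN type (ℓ=5): μ^(1)=59; μ^(2)=45; μ^(3)=3; μ^(4)=-11; μ^(5)=-25

((0, 0, 0, 0, 2); (0, 0, 0, 1, 0); (0, 2, 0, 0, 0); (0, 2, 2, 0, 0); (4, 0, 1, 0, 0))


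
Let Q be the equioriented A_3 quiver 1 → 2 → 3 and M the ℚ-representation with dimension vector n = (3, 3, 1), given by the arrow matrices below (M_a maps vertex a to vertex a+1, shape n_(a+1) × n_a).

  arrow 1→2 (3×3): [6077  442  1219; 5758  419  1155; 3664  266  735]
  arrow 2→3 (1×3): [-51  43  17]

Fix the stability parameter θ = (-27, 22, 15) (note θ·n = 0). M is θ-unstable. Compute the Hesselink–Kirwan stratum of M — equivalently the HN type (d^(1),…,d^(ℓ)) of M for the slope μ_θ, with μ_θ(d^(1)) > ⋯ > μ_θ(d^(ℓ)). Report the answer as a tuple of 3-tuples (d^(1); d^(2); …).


Barcode: M ≅ I[1,2]^2, I[1,3]. HN layers by μ_θ (3 steps, strictly decreasing):
  μ^(1)=22; μ^(2)=37/2; μ^(3)=-27

((0, 2, 0); (0, 1, 1); (3, 0, 0))


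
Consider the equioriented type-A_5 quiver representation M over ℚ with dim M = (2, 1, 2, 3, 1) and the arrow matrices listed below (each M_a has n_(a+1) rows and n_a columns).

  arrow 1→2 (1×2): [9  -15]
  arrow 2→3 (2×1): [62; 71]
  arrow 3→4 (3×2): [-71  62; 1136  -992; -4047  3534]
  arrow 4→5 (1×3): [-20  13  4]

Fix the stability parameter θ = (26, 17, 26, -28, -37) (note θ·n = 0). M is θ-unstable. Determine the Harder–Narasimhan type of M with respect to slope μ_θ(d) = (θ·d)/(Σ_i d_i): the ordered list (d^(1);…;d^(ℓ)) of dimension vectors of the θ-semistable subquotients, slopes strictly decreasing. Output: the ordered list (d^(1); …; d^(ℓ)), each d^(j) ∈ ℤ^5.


Via rank(M_{q-1}∘⋯∘M_p): M ≅ I[1,1], I[1,3], I[3,4], I[4,4], I[4,5].
μ_θ-semistable layers: μ^(1)=26; μ^(2)=43/2; μ^(3)=-1; μ^(4)=-28; μ^(5)=-65/2

((1, 0, 1, 0, 0); (1, 1, 0, 0, 0); (0, 0, 1, 1, 0); (0, 0, 0, 1, 0); (0, 0, 0, 1, 1))


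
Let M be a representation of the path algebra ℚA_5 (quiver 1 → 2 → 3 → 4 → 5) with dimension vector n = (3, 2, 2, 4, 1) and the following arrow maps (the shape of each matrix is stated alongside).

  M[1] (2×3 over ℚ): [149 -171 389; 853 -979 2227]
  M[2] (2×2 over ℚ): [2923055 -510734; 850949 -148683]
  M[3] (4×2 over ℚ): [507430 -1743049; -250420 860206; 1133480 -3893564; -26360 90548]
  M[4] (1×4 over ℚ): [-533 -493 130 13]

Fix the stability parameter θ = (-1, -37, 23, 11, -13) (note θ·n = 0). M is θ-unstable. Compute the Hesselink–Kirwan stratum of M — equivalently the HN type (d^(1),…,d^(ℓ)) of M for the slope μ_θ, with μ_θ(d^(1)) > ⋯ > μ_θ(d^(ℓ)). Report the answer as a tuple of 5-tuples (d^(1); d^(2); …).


Via rank(M_{q-1}∘⋯∘M_p): M ≅ I[1,1], I[1,3], I[1,5], I[4,4]^3.
μ_θ-semistable layers: μ^(1)=23; μ^(2)=11; μ^(3)=7; μ^(4)=-1; μ^(5)=-19

((0, 0, 1, 0, 0); (0, 0, 0, 3, 0); (0, 0, 1, 1, 1); (1, 0, 0, 0, 0); (2, 2, 0, 0, 0))


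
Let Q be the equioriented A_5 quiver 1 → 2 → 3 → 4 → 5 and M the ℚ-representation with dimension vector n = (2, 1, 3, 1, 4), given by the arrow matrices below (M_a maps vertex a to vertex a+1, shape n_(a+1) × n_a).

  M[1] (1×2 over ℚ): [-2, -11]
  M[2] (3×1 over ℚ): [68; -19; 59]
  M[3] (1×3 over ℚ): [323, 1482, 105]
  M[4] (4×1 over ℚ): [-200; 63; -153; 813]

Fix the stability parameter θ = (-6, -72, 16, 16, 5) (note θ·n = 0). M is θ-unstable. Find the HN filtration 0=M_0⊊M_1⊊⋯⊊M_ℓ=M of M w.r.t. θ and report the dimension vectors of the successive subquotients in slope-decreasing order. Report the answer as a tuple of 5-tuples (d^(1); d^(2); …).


Via rank(M_{q-1}∘⋯∘M_p): M ≅ I[1,1], I[1,5], I[3,3]^2, I[5,5]^3.
μ_θ-semistable layers: μ^(1)=16; μ^(2)=37/3; μ^(3)=5; μ^(4)=-6; μ^(5)=-39

((0, 0, 2, 0, 0); (0, 0, 1, 1, 1); (0, 0, 0, 0, 3); (1, 0, 0, 0, 0); (1, 1, 0, 0, 0))


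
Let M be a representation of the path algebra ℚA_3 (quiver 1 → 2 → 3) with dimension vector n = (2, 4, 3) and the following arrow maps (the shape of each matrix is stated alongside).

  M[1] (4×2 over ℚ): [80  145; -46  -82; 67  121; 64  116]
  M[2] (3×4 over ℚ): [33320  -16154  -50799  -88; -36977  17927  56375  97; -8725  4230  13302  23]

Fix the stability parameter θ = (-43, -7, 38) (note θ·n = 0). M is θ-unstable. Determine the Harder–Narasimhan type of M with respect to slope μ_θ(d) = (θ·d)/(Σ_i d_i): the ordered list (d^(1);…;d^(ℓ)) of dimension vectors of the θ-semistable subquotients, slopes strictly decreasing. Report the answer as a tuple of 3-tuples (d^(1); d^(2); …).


Via rank(M_{q-1}∘⋯∘M_p): M ≅ I[1,3]^2, I[2,2], I[2,3].
μ_θ-semistable layers: μ^(1)=38; μ^(2)=-7; μ^(3)=-43

((0, 0, 3); (0, 4, 0); (2, 0, 0))


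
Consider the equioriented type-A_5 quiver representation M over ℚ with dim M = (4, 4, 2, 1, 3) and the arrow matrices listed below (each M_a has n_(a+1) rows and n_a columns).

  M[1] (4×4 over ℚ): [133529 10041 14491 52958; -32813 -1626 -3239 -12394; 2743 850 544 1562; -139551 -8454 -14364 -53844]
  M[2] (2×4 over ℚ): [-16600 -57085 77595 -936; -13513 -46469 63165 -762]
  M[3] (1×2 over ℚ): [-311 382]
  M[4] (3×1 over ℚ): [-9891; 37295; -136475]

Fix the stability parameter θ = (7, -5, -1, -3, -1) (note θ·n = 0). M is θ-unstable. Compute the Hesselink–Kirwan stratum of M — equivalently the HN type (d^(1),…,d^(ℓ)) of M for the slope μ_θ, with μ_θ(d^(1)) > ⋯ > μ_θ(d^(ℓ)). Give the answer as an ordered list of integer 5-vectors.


Via rank(M_{q-1}∘⋯∘M_p): M ≅ I[1,2]^2, I[1,3], I[1,5], I[5,5]^2.
μ_θ-semistable layers: μ^(1)=1; μ^(2)=1/3; μ^(3)=-3/5; μ^(4)=-1

((2, 2, 0, 0, 0); (1, 1, 1, 0, 0); (1, 1, 1, 1, 1); (0, 0, 0, 0, 2))


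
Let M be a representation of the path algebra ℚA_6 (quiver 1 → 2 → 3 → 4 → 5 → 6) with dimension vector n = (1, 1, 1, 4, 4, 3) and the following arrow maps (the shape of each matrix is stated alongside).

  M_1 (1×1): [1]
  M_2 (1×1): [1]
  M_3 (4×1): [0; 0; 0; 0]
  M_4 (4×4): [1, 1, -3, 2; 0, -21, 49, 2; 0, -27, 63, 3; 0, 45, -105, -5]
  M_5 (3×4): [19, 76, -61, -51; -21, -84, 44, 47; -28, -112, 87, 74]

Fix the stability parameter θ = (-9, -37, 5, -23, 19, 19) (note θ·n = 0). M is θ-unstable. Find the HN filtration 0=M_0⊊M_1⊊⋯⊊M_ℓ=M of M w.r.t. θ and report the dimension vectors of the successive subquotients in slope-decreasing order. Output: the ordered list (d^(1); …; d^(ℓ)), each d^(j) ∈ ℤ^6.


Barcode: M ≅ I[1,3], I[4,4], I[4,5], I[4,6]^2, I[5,5], I[6,6]. HN layers by μ_θ (3 steps, strictly decreasing):
  μ^(1)=19; μ^(2)=5; μ^(3)=-23

((0, 0, 0, 0, 4, 3); (0, 0, 1, 0, 0, 0); (1, 1, 0, 4, 0, 0))


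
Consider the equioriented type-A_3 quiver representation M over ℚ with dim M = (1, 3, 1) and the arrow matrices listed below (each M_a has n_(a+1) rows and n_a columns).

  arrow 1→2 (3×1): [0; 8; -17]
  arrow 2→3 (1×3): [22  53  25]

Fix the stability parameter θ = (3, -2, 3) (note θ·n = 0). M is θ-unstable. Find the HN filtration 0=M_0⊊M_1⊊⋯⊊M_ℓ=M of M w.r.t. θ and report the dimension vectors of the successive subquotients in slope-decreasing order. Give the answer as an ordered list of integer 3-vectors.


Via rank(M_{q-1}∘⋯∘M_p): M ≅ I[1,3], I[2,2]^2.
μ_θ-semistable layers: μ^(1)=3; μ^(2)=1/2; μ^(3)=-2

((0, 0, 1); (1, 1, 0); (0, 2, 0))


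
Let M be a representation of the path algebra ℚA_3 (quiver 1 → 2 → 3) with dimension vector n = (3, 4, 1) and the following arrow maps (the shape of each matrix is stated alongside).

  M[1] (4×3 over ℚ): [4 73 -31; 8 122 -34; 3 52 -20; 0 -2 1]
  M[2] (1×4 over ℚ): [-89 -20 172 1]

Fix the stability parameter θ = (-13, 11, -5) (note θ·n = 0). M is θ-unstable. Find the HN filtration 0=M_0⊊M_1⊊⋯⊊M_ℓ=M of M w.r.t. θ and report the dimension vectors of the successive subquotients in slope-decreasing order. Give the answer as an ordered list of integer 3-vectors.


Interval decomposition of M: I[1,2]^2, I[1,3], I[2,2].
HN type (ℓ=3): μ^(1)=11; μ^(2)=3; μ^(3)=-13

((0, 3, 0); (0, 1, 1); (3, 0, 0))


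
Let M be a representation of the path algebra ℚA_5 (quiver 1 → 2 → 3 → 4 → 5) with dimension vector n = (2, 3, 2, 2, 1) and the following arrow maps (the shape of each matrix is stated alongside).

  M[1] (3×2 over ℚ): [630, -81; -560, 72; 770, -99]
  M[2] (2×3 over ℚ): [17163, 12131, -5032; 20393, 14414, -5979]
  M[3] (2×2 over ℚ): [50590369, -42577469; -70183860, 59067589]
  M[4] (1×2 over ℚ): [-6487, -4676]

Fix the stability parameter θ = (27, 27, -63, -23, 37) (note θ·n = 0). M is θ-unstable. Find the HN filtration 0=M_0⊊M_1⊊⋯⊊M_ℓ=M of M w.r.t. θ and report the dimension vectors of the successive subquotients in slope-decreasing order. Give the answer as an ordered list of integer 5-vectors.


Interval decomposition of M: I[1,1], I[1,5], I[2,2], I[2,4].
HN type (ℓ=4): μ^(1)=37; μ^(2)=27; μ^(3)=-8; μ^(4)=-59/3

((0, 0, 0, 0, 1); (1, 1, 0, 0, 0); (1, 1, 1, 1, 0); (0, 1, 1, 1, 0))


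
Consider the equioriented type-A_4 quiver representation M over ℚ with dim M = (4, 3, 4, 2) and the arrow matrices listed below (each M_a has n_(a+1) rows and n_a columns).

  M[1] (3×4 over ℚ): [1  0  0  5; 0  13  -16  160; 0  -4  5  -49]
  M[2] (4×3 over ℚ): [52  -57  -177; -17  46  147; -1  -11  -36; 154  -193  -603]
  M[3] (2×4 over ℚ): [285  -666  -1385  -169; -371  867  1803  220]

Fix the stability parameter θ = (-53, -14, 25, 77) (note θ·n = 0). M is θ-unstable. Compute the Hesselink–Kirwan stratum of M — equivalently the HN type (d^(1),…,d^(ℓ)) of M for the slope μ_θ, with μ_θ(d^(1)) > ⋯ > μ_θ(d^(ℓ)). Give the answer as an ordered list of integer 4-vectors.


Via rank(M_{q-1}∘⋯∘M_p): M ≅ I[1,1], I[1,3], I[1,4]^2, I[3,3].
μ_θ-semistable layers: μ^(1)=77; μ^(2)=25; μ^(3)=-14; μ^(4)=-53

((0, 0, 0, 2); (0, 0, 4, 0); (0, 3, 0, 0); (4, 0, 0, 0))


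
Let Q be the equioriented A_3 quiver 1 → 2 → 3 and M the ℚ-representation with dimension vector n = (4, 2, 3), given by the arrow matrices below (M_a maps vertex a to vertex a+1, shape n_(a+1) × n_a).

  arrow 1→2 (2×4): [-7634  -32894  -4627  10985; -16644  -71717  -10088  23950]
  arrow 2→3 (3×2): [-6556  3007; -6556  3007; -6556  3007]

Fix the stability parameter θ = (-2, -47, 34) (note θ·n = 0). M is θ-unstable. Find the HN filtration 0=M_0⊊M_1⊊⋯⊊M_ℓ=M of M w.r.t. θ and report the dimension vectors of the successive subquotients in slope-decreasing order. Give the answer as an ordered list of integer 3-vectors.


Via rank(M_{q-1}∘⋯∘M_p): M ≅ I[1,1]^2, I[1,2], I[1,3], I[3,3]^2.
μ_θ-semistable layers: μ^(1)=34; μ^(2)=-2; μ^(3)=-49/2

((0, 0, 3); (2, 0, 0); (2, 2, 0))


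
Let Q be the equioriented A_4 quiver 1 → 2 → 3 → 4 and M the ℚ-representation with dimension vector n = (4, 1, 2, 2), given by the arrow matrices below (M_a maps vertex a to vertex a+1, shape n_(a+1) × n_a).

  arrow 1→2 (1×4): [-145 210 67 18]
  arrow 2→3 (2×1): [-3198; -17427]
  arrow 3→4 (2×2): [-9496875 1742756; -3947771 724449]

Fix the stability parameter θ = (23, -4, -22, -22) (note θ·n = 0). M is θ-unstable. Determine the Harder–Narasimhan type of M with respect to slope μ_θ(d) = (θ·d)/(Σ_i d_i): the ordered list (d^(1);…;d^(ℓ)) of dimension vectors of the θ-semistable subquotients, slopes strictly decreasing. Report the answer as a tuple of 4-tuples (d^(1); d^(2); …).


Via rank(M_{q-1}∘⋯∘M_p): M ≅ I[1,1]^3, I[1,4], I[3,4].
μ_θ-semistable layers: μ^(1)=23; μ^(2)=-25/4; μ^(3)=-22

((3, 0, 0, 0); (1, 1, 1, 1); (0, 0, 1, 1))


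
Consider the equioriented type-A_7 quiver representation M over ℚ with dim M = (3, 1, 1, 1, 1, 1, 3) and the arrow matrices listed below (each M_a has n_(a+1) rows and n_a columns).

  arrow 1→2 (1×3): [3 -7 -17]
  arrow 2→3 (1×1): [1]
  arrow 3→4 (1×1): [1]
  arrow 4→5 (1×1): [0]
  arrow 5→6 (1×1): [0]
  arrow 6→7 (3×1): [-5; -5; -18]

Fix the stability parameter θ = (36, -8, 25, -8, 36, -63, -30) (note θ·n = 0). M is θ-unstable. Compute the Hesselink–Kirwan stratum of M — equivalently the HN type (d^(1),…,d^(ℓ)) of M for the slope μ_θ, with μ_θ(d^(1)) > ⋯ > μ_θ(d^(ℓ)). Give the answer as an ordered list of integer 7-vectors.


Via rank(M_{q-1}∘⋯∘M_p): M ≅ I[1,1]^2, I[1,4], I[5,5], I[6,7], I[7,7]^2.
μ_θ-semistable layers: μ^(1)=36; μ^(2)=45/4; μ^(3)=-30; μ^(4)=-63

((2, 0, 0, 0, 1, 0, 0); (1, 1, 1, 1, 0, 0, 0); (0, 0, 0, 0, 0, 0, 3); (0, 0, 0, 0, 0, 1, 0))


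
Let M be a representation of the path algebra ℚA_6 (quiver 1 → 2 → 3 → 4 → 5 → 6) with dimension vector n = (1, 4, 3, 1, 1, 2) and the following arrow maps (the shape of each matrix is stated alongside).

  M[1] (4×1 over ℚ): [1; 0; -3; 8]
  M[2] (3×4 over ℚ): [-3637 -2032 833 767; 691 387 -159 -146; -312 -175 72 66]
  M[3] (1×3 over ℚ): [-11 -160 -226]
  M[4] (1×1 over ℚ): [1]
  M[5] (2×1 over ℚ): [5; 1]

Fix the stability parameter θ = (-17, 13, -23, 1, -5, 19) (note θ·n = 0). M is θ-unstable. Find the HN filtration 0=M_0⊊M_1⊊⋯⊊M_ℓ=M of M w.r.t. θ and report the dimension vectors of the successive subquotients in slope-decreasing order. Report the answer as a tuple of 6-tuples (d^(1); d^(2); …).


Interval decomposition of M: I[1,2], I[2,3]^2, I[2,6], I[6,6].
HN type (ℓ=5): μ^(1)=19; μ^(2)=13; μ^(3)=-2; μ^(4)=-5; μ^(5)=-17

((0, 0, 0, 0, 0, 2); (0, 1, 0, 0, 0, 0); (0, 0, 0, 1, 1, 0); (0, 3, 3, 0, 0, 0); (1, 0, 0, 0, 0, 0))
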